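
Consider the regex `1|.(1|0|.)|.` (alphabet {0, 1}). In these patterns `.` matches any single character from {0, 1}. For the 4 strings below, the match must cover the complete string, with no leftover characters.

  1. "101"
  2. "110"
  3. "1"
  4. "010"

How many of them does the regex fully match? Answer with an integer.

1 → no match
2 → no match
3 → match
4 → no match
Total matched: 1

1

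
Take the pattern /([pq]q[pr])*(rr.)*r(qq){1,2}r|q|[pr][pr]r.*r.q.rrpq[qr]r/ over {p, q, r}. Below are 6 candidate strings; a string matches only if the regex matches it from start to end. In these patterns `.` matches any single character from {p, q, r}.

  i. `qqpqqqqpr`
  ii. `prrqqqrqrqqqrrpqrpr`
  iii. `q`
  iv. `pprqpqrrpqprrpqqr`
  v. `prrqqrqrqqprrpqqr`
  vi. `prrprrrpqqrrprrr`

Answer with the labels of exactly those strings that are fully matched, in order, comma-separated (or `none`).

iii, iv, v

i → no match
ii → no match
iii → match
iv → match
v → match
vi → no match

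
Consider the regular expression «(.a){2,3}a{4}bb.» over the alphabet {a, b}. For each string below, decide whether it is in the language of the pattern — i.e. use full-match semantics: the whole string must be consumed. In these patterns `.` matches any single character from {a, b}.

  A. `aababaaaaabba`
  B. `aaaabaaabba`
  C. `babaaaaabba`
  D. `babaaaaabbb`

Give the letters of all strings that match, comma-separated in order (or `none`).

A → match
B. `aaaabaaabba` → no match
C. `babaaaaabba` → match
D. `babaaaaabbb` → match

A, C, D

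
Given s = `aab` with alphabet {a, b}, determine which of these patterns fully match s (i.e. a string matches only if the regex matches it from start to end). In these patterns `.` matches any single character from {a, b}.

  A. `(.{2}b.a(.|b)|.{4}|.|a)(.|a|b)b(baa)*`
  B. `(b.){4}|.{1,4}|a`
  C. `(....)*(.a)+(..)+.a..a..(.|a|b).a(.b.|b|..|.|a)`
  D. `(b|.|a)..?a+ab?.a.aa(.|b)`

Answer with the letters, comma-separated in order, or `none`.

A → match
B → match
C → no match
D → no match

A, B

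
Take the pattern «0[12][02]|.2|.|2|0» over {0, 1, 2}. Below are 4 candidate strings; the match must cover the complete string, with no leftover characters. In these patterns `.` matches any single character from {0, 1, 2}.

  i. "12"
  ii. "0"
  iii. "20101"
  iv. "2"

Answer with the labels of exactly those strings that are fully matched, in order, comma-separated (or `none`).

i, ii, iv

i → match
ii → match
iii → no match
iv → match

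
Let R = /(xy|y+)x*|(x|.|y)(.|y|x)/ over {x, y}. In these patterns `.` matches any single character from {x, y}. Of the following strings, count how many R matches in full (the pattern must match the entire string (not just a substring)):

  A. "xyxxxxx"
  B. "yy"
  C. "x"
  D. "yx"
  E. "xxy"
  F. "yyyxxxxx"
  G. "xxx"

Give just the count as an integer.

4

A → match
B → match
C → no match
D → match
E → no match
F → match
G → no match
Total matched: 4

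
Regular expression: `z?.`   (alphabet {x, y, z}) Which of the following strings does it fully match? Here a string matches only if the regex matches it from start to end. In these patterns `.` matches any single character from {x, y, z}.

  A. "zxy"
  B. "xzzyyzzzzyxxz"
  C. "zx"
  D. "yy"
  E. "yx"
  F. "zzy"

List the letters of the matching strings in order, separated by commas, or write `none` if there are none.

C

A → no match
B → no match
C → match
D → no match
E → no match
F → no match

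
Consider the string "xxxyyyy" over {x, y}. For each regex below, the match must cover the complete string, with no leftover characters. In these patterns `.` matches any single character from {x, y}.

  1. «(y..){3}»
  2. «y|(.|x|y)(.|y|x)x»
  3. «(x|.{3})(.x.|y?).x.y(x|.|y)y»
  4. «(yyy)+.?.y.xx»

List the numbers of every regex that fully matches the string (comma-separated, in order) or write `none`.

3

1 → no match — must start with "y"
2 → no match
3 → match
4 → no match — must start with "yyy"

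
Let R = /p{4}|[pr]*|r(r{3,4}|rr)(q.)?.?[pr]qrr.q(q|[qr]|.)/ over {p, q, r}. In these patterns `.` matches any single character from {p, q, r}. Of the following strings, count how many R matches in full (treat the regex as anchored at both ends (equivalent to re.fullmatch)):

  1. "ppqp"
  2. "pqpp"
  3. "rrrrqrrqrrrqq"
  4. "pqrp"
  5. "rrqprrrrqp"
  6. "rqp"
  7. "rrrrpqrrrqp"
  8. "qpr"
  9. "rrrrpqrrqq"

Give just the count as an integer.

2

1. "ppqp" → no match
2. "pqpp" → no match
3 → match
4. "pqrp" → no match
5. "rrqprrrrqp" → no match
6. "rqp" → no match
7. "rrrrpqrrrqp" → match
8. "qpr" → no match
9. "rrrrpqrrqq" → no match
Total matched: 2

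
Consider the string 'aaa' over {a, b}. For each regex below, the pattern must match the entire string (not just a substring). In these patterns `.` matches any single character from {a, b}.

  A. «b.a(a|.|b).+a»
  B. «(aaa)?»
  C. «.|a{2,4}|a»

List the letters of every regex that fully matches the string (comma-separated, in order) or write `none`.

A → no match — must start with 'b'
B → match
C → match

B, C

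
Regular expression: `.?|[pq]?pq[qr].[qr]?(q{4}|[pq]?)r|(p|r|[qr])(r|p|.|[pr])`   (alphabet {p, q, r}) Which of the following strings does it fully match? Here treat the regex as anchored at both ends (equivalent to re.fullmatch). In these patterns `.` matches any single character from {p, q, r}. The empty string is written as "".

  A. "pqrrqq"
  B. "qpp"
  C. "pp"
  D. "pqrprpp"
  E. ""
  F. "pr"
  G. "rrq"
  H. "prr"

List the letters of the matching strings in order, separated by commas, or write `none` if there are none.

A → no match
B → no match
C → match
D → no match
E → match
F → match
G → no match
H → no match

C, E, F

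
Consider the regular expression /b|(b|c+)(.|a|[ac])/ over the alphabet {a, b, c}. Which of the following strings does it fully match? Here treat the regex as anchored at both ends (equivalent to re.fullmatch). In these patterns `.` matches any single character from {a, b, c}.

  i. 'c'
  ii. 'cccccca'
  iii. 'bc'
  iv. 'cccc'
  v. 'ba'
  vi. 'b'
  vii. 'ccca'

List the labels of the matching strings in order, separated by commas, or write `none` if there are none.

ii, iii, iv, v, vi, vii

i → no match
ii → match
iii → match
iv → match
v → match
vi → match
vii → match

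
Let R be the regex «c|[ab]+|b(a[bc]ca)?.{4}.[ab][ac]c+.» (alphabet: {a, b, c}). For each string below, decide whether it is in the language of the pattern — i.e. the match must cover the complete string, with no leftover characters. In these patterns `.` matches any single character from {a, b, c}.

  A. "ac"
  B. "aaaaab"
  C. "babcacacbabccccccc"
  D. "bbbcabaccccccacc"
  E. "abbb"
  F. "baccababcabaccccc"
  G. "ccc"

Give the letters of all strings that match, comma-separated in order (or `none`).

B, C, E, F

A → no match
B → match
C → match
D → no match
E → match
F → match
G → no match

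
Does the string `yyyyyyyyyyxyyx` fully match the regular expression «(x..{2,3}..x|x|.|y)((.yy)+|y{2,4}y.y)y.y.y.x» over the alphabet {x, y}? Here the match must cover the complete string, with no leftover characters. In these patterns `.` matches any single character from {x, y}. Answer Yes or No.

Yes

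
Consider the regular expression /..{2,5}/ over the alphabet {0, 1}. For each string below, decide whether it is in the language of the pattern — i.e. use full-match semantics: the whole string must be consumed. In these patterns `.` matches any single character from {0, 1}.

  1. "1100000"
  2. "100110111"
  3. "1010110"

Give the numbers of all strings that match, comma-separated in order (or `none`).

none

1 → no match
2 → no match
3 → no match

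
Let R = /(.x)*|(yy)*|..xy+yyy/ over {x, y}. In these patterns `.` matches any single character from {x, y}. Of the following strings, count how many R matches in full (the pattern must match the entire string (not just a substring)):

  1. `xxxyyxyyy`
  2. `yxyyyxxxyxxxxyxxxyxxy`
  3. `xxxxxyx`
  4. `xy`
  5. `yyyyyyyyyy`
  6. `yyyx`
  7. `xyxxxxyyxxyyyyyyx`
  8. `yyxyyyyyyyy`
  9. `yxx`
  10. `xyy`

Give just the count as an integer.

1 → no match
2 → no match
3 → no match
4 → no match
5 → match
6 → no match
7 → no match
8 → match
9 → no match
10 → no match
Total matched: 2

2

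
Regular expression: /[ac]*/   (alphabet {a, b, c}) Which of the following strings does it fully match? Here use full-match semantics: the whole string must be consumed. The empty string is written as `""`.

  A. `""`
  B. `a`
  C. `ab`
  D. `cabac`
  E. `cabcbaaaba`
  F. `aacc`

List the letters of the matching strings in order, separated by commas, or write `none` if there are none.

A, B, F

A. `""` → match
B. `a` → match
C. `ab` → no match
D. `cabac` → no match
E. `cabcbaaaba` → no match
F. `aacc` → match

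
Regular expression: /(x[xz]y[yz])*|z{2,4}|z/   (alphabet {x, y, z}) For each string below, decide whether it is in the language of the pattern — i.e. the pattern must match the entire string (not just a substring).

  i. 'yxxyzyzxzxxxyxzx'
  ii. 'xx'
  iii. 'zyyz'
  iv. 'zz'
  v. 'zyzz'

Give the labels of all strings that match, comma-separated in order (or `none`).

iv

i → no match
ii → no match
iii → no match
iv → match
v → no match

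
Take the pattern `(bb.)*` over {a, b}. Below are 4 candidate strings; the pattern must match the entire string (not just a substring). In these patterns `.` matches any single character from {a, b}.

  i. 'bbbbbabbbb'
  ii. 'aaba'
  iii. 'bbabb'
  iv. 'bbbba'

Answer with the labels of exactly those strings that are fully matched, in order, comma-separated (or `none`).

i → no match
ii → no match
iii → no match
iv → no match

none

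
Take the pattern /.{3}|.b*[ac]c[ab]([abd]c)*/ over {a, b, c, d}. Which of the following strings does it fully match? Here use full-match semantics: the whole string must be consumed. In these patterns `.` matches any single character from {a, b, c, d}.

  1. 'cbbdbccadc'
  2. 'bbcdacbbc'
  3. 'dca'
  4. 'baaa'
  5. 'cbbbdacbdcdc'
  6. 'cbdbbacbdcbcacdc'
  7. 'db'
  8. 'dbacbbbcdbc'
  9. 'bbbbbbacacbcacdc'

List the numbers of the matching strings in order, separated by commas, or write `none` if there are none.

1 → no match
2 → no match
3 → match
4 → no match
5 → no match
6 → no match
7 → no match
8 → no match
9 → no match

3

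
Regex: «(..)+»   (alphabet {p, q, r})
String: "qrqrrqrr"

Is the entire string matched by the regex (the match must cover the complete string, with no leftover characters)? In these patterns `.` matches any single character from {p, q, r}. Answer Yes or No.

Yes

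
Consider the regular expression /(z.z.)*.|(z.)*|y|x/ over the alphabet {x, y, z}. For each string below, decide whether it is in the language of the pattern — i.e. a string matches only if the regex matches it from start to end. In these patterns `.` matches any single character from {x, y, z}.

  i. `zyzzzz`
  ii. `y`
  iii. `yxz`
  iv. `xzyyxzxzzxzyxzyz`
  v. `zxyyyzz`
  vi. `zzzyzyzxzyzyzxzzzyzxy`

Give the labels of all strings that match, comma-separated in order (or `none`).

i → match
ii → match
iii → no match
iv → no match
v → no match
vi → match

i, ii, vi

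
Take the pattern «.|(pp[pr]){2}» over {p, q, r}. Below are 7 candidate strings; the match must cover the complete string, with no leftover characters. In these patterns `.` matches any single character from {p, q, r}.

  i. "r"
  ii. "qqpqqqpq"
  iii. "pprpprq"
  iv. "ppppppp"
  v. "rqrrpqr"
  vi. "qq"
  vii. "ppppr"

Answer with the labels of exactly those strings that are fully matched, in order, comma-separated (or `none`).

i → match
ii → no match
iii → no match
iv → no match
v → no match
vi → no match
vii → no match

i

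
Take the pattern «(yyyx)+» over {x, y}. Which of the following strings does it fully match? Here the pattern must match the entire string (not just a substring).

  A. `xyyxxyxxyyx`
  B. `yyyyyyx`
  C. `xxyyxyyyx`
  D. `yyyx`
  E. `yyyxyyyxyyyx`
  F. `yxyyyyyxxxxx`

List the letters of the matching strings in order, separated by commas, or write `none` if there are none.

A → no match — must start with `yyyx`
B → no match — must start with `yyyx`
C → no match — must start with `yyyx`
D → match
E → match
F → no match — must start with `yyyx`

D, E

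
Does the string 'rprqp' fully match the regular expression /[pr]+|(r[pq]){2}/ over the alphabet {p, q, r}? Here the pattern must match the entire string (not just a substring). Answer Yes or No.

No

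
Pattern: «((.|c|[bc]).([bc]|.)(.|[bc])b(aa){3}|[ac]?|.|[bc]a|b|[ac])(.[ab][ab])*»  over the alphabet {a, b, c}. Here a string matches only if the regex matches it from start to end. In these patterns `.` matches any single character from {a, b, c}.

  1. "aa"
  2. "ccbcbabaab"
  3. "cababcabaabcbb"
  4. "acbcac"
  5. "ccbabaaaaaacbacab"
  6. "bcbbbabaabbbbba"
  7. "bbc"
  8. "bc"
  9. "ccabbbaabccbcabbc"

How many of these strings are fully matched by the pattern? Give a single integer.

1. "aa" → no match
2. "ccbcbabaab" → no match
3 → match
4. "acbcac" → no match
5 → match
6 → no match
7. "bbc" → no match
8. "bc" → no match
9 → no match
Total matched: 2

2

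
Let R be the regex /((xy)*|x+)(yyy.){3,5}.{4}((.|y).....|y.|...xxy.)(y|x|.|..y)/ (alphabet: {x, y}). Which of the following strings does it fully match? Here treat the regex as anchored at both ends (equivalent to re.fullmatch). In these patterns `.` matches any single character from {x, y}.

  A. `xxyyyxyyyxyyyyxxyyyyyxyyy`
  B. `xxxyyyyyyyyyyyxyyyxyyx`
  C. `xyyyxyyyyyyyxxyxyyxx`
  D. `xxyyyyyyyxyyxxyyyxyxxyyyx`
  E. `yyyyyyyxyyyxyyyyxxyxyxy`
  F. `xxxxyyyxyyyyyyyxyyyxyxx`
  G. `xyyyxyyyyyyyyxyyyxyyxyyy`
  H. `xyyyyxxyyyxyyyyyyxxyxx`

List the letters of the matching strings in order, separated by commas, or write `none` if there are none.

A, B, C, E, F, G

A → match
B → match
C → match
D → no match
E → match
F → match
G → match
H → no match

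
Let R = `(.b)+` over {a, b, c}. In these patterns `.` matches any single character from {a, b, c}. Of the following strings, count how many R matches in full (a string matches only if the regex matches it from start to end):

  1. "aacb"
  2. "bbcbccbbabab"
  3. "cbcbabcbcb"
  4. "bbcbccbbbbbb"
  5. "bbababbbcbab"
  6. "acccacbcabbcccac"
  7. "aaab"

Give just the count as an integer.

1 → no match
2 → no match
3 → match
4 → no match
5 → match
6 → no match — must end with "b"
7 → no match
Total matched: 2

2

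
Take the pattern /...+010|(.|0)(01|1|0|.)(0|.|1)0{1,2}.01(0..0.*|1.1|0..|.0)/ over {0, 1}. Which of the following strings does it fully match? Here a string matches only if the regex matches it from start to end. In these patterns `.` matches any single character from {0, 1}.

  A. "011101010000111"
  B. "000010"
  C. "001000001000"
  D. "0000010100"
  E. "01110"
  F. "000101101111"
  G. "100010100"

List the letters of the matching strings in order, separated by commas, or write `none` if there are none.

A → no match
B → match
C → match
D → match
E → no match
F → no match
G → match

B, C, D, G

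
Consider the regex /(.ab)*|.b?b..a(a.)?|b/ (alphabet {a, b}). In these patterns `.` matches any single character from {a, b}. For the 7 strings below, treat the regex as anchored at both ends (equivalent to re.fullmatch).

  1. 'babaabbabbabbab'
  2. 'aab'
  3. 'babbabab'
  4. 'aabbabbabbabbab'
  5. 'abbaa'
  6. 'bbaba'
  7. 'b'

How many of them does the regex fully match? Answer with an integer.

6

1 → match
2 → match
3 → no match
4 → match
5 → match
6 → match
7 → match
Total matched: 6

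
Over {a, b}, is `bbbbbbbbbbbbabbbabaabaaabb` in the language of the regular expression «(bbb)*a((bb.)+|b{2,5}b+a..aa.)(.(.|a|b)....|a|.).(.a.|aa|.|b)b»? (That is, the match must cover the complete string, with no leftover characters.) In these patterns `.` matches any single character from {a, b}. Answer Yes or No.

No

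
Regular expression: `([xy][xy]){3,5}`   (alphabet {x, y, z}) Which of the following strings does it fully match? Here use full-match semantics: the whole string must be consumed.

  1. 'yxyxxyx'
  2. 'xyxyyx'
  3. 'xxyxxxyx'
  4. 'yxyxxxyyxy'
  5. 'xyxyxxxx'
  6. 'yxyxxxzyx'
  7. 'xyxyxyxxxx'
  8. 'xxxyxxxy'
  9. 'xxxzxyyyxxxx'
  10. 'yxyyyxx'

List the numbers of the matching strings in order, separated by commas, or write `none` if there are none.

2, 3, 4, 5, 7, 8

1. 'yxyxxyx' → no match
2. 'xyxyyx' → match
3. 'xxyxxxyx' → match
4. 'yxyxxxyyxy' → match
5. 'xyxyxxxx' → match
6. 'yxyxxxzyx' → no match
7. 'xyxyxyxxxx' → match
8. 'xxxyxxxy' → match
9. 'xxxzxyyyxxxx' → no match
10. 'yxyyyxx' → no match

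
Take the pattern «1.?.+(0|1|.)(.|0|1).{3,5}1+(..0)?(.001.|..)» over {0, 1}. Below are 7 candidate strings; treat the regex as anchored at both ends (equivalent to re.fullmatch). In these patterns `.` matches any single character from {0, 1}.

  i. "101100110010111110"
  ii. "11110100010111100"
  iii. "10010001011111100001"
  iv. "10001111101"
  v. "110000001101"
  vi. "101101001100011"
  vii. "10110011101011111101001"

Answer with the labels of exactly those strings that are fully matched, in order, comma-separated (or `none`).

i → match
ii → match
iii → match
iv → match
v → match
vi → match
vii → match

i, ii, iii, iv, v, vi, vii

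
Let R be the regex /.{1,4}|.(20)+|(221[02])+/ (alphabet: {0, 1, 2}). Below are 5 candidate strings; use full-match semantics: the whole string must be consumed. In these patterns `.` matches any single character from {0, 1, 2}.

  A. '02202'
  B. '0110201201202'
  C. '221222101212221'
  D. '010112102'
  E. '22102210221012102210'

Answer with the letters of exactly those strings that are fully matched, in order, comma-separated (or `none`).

A → no match
B → no match
C → no match
D → no match
E → no match

none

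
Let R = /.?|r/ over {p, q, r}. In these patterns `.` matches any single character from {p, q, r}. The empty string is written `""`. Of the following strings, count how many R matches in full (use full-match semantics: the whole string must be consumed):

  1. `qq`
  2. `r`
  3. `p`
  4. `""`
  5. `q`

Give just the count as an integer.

4

1 → no match
2 → match
3 → match
4 → match
5 → match
Total matched: 4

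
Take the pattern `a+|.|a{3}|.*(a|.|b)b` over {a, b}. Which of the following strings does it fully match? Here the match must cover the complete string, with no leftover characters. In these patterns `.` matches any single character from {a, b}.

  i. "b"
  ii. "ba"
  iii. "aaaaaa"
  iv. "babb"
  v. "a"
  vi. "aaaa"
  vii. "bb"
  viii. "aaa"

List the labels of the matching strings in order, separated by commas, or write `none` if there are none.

i, iii, iv, v, vi, vii, viii

i → match
ii → no match
iii → match
iv → match
v → match
vi → match
vii → match
viii → match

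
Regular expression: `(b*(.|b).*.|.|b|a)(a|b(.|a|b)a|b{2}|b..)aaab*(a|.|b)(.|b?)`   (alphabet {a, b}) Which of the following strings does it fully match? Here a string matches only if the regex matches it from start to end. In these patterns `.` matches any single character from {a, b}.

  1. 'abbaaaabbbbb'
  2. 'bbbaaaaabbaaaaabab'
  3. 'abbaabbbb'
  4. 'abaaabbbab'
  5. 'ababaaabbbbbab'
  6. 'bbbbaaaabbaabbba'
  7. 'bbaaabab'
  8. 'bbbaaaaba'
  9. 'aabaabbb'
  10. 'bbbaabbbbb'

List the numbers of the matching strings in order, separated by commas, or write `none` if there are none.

1 → match
2 → match
3 → no match
4 → no match
5 → match
6 → no match
7 → no match
8 → match
9 → no match
10 → no match

1, 2, 5, 8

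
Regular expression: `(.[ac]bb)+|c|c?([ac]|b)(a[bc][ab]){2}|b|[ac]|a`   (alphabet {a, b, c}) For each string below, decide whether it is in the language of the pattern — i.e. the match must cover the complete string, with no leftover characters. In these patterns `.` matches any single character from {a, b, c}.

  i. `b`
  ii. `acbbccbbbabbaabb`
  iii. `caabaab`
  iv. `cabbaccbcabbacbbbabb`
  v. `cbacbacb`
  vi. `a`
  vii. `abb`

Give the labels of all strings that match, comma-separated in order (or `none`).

i, ii, v, vi

i → match
ii → match
iii → no match
iv → no match
v → match
vi → match
vii → no match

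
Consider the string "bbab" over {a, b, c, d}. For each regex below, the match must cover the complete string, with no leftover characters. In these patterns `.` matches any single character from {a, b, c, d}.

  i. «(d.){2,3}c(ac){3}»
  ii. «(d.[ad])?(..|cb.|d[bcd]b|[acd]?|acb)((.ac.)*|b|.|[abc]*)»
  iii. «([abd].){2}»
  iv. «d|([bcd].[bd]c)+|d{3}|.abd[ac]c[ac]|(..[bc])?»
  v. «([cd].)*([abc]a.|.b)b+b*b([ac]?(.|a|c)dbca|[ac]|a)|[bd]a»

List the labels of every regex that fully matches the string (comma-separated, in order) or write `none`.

i → no match — must start with "d"
ii → match
iii → match
iv → no match
v → no match

ii, iii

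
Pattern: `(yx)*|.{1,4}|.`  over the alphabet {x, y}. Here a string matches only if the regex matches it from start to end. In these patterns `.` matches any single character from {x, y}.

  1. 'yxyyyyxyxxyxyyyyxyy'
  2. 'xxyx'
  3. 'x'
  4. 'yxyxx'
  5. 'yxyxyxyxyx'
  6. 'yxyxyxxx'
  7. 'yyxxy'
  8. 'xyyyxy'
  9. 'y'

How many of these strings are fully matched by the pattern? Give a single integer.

1 → no match
2 → match
3 → match
4 → no match
5 → match
6 → no match
7 → no match
8 → no match
9 → match
Total matched: 4

4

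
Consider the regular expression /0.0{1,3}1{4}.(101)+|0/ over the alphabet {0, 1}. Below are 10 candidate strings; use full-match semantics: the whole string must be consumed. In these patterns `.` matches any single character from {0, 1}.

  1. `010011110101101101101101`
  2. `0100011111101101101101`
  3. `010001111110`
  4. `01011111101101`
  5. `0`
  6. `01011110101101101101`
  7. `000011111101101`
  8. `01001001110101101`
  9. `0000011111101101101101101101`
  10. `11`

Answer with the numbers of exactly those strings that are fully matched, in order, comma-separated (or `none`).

1, 2, 4, 5, 6, 7, 9

1 → match
2 → match
3 → no match
4 → match
5 → match
6 → match
7 → match
8 → no match
9 → match
10 → no match — must start with `0`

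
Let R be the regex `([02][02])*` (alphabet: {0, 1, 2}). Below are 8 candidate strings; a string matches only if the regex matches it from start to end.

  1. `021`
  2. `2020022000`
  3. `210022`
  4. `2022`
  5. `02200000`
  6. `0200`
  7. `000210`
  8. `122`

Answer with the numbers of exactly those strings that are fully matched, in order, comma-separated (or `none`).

2, 4, 5, 6

1. `021` → no match
2. `2020022000` → match
3. `210022` → no match
4. `2022` → match
5. `02200000` → match
6. `0200` → match
7. `000210` → no match
8. `122` → no match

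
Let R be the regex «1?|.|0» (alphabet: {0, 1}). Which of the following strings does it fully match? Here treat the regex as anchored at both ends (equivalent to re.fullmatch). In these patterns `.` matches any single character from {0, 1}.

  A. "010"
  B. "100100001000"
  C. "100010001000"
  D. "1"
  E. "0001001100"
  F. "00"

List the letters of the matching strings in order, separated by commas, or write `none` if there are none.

A → no match
B → no match
C → no match
D → match
E → no match
F → no match

D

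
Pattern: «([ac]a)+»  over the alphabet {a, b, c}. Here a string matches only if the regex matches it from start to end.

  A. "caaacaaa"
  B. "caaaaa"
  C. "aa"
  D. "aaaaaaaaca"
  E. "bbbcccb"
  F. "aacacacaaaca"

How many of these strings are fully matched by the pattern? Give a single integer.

5

A → match
B → match
C → match
D → match
E → no match — must end with "a"
F → match
Total matched: 5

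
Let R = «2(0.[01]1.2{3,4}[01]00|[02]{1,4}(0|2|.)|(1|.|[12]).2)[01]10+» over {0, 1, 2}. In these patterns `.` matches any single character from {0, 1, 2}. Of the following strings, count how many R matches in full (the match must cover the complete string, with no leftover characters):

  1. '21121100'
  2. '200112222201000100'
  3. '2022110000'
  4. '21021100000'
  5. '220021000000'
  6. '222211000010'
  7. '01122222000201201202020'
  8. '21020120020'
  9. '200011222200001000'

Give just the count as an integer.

1. '21121100' → match
2 → no match
3. '2022110000' → match
4. '21021100000' → match
5. '220021000000' → no match
6. '222211000010' → no match
7 → no match — must start with '2'
8. '21020120020' → no match
9 → match
Total matched: 4

4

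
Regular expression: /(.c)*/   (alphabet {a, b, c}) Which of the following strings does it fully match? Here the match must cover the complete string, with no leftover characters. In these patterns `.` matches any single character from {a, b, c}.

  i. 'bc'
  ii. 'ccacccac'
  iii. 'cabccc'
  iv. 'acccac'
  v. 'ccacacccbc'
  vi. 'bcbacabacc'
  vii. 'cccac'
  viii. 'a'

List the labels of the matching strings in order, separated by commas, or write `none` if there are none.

i, ii, iv, v

i → match
ii → match
iii → no match
iv → match
v → match
vi → no match
vii → no match
viii → no match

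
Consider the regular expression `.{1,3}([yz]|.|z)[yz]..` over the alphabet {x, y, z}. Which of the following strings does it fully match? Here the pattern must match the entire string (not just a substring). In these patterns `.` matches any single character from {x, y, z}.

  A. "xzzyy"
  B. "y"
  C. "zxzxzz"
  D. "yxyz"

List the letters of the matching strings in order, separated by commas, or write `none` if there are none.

A

A → match
B → no match
C → no match
D → no match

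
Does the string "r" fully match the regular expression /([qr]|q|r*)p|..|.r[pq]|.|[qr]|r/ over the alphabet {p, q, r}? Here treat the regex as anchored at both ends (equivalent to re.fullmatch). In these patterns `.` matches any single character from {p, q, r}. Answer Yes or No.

Yes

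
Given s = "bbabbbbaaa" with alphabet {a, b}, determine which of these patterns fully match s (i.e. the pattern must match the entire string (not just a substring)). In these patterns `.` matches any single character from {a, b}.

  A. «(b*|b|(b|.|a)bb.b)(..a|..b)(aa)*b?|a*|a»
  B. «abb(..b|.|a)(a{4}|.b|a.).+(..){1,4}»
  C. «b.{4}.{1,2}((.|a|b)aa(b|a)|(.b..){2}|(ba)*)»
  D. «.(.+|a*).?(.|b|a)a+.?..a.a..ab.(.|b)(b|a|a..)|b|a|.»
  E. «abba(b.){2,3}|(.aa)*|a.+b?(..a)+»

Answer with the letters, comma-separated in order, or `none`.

C

A → no match
B → no match — must start with "abb"
C → match
D → no match
E → no match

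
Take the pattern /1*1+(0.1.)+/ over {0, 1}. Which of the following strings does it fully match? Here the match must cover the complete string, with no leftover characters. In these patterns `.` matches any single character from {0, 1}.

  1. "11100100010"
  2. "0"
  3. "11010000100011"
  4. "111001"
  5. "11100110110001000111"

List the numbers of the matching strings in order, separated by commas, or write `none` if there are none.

1 → match
2 → no match
3 → no match
4 → no match
5 → no match

1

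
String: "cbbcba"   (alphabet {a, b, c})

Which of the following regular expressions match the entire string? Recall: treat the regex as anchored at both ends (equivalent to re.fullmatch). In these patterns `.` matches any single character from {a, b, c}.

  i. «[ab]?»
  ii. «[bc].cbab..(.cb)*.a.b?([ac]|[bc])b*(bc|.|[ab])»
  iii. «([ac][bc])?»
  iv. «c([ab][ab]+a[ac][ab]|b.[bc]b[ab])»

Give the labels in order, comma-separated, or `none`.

i → no match
ii → no match
iii → no match
iv → match

iv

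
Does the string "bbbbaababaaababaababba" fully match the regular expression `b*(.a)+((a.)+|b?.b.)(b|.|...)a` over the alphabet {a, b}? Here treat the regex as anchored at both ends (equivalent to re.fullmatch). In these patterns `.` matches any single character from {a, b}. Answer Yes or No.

Yes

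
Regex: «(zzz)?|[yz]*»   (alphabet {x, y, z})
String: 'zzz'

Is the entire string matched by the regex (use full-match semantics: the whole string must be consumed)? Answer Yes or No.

Yes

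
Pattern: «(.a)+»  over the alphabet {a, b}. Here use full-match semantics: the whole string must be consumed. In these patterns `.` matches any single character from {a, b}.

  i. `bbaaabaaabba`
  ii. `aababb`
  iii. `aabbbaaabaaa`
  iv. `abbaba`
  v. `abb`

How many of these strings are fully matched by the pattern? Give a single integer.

i → no match
ii → no match — must end with `a`
iii → no match
iv → no match
v → no match — must end with `a`
Total matched: 0

0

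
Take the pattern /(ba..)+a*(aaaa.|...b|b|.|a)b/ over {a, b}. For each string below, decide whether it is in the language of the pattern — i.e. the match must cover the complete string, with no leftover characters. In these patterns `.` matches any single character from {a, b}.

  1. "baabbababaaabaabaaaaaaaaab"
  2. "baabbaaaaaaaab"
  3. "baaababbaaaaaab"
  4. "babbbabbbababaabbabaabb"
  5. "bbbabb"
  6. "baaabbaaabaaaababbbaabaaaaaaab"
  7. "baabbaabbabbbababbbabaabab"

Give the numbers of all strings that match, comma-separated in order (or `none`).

1 → match
2 → match
3 → match
4 → match
5 → no match — must start with "ba"
6 → no match
7 → no match

1, 2, 3, 4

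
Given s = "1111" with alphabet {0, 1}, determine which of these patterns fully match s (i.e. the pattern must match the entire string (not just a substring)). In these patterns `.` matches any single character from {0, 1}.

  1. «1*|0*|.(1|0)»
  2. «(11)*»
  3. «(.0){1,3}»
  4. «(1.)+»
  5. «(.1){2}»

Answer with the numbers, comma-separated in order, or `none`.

1 → match
2 → match
3 → no match — must end with "0"
4 → match
5 → match

1, 2, 4, 5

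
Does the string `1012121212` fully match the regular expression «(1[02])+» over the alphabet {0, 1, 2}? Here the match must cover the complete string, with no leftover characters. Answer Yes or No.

Yes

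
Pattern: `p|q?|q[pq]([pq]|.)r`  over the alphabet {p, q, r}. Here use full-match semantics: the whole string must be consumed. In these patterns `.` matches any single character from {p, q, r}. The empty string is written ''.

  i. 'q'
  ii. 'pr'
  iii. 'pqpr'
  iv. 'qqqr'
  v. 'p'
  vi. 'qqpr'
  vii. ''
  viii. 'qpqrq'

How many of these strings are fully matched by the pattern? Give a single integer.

i → match
ii → no match
iii → no match
iv → match
v → match
vi → match
vii → match
viii → no match
Total matched: 5

5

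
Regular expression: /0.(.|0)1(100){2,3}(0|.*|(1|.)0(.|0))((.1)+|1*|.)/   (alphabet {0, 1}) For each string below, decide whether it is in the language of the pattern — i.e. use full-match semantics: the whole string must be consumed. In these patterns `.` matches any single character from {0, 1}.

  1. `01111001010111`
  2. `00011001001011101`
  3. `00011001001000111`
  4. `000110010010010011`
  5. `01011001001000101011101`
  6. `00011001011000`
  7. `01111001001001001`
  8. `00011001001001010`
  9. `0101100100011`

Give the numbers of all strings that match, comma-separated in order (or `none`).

1 → no match
2 → match
3 → match
4 → match
5 → match
6 → no match
7 → match
8 → match
9 → match

2, 3, 4, 5, 7, 8, 9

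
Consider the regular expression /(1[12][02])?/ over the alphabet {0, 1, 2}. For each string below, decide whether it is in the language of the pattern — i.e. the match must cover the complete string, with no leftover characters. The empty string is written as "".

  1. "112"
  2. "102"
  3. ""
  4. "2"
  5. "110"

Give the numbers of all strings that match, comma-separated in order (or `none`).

1. "112" → match
2. "102" → no match
3. "" → match
4. "2" → no match
5. "110" → match

1, 3, 5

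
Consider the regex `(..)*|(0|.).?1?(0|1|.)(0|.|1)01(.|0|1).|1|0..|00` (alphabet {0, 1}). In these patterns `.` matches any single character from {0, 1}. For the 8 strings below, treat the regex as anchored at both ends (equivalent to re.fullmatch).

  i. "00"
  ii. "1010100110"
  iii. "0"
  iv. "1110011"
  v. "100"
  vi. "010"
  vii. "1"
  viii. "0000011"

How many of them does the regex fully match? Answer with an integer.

i. "00" → match
ii. "1010100110" → match
iii. "0" → no match
iv. "1110011" → no match
v. "100" → no match
vi. "010" → match
vii. "1" → match
viii. "0000011" → no match
Total matched: 4

4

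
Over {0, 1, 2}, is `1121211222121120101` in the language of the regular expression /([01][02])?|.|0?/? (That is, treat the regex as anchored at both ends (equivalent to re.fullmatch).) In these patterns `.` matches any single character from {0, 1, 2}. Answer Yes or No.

No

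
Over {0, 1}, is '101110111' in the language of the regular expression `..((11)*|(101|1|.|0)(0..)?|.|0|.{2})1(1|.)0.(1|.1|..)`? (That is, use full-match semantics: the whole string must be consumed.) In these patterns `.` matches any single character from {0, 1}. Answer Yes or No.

Yes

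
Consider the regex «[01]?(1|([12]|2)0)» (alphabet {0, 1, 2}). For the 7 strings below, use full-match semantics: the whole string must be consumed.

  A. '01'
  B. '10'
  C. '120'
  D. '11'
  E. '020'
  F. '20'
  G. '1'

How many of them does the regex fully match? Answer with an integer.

7

A → match
B → match
C → match
D → match
E → match
F → match
G → match
Total matched: 7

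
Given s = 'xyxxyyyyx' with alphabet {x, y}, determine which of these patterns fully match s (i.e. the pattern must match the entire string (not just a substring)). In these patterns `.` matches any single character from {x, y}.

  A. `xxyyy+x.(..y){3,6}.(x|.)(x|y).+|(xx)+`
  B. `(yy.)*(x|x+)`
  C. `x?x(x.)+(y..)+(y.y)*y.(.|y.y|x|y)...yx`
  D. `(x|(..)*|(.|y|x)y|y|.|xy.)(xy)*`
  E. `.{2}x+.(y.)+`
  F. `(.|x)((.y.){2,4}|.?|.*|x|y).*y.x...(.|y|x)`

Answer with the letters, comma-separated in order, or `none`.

A → no match
B → no match
C → no match
D → no match
E → match
F → no match

E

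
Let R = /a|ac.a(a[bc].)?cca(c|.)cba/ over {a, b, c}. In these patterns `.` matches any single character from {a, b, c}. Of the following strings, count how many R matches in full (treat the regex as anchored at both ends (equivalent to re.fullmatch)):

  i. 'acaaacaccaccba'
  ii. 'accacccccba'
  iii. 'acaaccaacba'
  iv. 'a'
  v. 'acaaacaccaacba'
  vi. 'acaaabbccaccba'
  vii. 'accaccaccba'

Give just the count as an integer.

6

i → match
ii → no match
iii → match
iv → match
v → match
vi → match
vii → match
Total matched: 6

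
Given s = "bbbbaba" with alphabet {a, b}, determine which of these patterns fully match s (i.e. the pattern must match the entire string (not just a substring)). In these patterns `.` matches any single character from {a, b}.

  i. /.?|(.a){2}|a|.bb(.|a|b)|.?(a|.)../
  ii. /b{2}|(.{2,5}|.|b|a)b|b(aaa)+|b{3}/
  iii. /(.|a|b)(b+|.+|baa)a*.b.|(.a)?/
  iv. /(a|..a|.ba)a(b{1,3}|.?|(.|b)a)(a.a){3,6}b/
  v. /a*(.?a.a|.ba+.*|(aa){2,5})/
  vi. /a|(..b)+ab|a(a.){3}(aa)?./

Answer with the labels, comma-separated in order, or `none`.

i → no match
ii → no match
iii → match
iv → no match — must end with "ab"
v → no match
vi → no match

iii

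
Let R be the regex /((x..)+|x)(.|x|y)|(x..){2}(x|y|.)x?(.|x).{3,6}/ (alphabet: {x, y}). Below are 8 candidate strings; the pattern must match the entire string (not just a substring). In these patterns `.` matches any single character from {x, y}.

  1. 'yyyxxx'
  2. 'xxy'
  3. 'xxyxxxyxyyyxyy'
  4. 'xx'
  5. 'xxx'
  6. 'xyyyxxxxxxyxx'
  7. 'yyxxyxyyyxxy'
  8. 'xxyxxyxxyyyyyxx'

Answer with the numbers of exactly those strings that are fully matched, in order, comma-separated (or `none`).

3, 4, 8

1 → no match — must start with 'x'
2 → no match
3 → match
4 → match
5 → no match
6 → no match
7 → no match — must start with 'x'
8 → match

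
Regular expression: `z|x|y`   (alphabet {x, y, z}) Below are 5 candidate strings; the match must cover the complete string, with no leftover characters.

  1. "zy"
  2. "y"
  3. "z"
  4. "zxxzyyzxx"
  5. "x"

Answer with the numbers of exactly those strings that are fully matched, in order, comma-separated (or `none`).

2, 3, 5

1. "zy" → no match
2. "y" → match
3. "z" → match
4. "zxxzyyzxx" → no match
5. "x" → match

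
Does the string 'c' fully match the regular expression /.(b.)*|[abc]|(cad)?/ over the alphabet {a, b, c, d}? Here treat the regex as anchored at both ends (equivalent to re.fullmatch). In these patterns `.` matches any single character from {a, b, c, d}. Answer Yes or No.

Yes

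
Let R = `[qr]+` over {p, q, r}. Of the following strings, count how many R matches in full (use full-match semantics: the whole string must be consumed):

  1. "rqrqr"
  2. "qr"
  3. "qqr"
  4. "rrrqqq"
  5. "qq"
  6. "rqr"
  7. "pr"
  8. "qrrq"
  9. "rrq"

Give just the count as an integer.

1. "rqrqr" → match
2. "qr" → match
3. "qqr" → match
4. "rrrqqq" → match
5. "qq" → match
6. "rqr" → match
7. "pr" → no match
8. "qrrq" → match
9. "rrq" → match
Total matched: 8

8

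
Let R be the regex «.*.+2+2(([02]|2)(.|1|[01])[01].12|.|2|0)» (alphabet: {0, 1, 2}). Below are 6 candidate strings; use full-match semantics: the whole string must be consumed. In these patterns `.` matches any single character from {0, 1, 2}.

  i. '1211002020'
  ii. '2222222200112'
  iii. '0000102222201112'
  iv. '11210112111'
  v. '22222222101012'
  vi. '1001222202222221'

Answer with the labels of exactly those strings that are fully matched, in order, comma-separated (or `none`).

i → no match
ii → match
iii → match
iv → no match
v → no match
vi → match

ii, iii, vi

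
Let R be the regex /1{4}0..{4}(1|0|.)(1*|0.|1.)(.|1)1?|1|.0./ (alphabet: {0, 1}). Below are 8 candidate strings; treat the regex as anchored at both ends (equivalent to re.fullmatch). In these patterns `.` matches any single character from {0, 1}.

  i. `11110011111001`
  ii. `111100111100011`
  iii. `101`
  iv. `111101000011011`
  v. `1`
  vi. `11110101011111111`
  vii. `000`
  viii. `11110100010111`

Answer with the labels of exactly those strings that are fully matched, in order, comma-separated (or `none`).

i, ii, iii, iv, v, vi, vii, viii

i → match
ii → match
iii → match
iv → match
v → match
vi → match
vii → match
viii → match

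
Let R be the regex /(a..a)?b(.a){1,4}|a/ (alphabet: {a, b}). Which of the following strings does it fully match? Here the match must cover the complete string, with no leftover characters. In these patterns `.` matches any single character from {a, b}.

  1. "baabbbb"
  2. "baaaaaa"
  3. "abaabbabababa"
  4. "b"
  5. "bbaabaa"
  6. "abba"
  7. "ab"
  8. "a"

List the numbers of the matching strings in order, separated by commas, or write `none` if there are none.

2, 3, 8

1. "baabbbb" → no match — must end with "a"
2. "baaaaaa" → match
3 → match
4. "b" → no match — must end with "a"
5. "bbaabaa" → no match
6. "abba" → no match
7. "ab" → no match — must end with "a"
8. "a" → match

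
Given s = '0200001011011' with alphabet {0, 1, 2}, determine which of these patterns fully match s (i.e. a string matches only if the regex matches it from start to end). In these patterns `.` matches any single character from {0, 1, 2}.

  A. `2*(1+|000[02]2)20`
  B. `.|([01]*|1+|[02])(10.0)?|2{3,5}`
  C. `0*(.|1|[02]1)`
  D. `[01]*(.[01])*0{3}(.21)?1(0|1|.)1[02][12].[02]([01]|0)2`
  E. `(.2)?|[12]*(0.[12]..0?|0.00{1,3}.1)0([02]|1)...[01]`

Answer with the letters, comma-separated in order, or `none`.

A → no match — must end with '20'
B → no match
C → no match
D → no match — must end with '2'
E → match

E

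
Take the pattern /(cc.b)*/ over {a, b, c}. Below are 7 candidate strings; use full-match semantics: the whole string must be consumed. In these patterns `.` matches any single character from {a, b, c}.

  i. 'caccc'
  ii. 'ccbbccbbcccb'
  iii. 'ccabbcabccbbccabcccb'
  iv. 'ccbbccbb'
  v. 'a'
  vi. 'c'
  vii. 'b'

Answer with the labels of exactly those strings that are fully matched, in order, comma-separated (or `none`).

ii, iv

i → no match
ii → match
iii → no match
iv → match
v → no match
vi → no match
vii → no match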